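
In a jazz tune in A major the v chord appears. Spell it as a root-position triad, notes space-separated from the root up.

E G B

The root, E, is scale degree 5 — the same note in A major and A minor; only the chord quality changes. Stacking thirds in A minor on E gives E–G–B.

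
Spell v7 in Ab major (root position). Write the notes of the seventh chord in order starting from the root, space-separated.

Eb Gb Bb Db

v7 is built on scale degree 5, which is Eb in both Ab major and its parallel. Stacking thirds in Ab minor on Eb gives Eb–Gb–Bb–Db.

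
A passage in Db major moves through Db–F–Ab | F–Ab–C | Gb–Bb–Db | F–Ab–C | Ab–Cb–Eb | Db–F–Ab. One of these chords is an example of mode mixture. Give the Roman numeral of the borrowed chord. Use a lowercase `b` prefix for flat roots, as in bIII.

v

The diatonic triads in Db major are Db, Ebm, Fm, Gb, Ab, Bbm, Cdim. Db–F–Ab = Db, F–Ab–C = Fm and Gb–Bb–Db = Gb are all diatonic. Ab–Cb–Eb is not: scale degree 5 in Db major carries Ab (V). In Db minor the chord on that degree is Abm, so here it functions as v, borrowed from the parallel minor.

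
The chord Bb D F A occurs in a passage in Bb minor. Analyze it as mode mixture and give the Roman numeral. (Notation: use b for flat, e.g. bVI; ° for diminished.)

The root Bb is the diatonic 1st degree of Bb minor; the borrowing shows in the chord quality. Diatonically Bb minor has Bbm (i) on that degree; Bb–D–F–A is instead the major-seventh chord native to Bb major, so it takes the label Imaj7.

Imaj7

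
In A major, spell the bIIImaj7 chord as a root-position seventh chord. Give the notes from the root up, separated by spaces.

C E G B

bIIImaj7 is built on the lowered scale degree 3. In A major degree 3 is C#; lowered it becomes C. Stacking thirds in A minor on C gives C–E–G–B.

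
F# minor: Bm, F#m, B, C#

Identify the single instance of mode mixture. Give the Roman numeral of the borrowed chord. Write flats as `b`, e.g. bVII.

IV

The diatonic triads in F# minor (with V from harmonic minor) are F#m, G#dim, A, Bm, C#, D, E. Of the given chords, Bm, F#m and C# are diatonic. B (B–D#–F#) is not: scale degree 4 in F# minor carries Bm (iv). In F# major the chord on that degree is B, so here it functions as IV, borrowed from the parallel major.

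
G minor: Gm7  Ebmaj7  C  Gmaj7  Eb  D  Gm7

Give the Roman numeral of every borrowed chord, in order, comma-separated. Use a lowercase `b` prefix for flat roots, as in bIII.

IV, Imaj7

G minor has the diatonic set Gm, Adim, Bb, Cm, D, Eb, F (with V from harmonic minor). Of the given chords, Gm7, Ebmaj7, Eb and D are diatonic. But C (C–E–G) is foreign: the diatonic iv on degree 4 is Cm, whereas C comes from G major. It is labeled IV. Gmaj7 (G–B–D–F#) is not: scale degree 1 in G minor carries Gm (i). In G major the chord on that degree is Gmaj7, so here it functions as Imaj7, borrowed from the parallel major.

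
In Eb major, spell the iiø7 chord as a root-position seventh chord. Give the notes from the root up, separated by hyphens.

F-Ab-Cb-Eb

The root, F, is scale degree 2 — the same note in Eb major and Eb minor; only the chord quality changes. In Eb minor the chord on F is F–Ab–Cb–Eb.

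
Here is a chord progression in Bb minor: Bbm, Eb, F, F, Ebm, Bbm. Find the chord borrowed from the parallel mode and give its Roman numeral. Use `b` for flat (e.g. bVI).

IV

In Bb minor (with V from harmonic minor) the diatonic chords are Bbm, Cdim, Db, Ebm, F, Gb, Ab. Of the given chords, Bbm, F and Ebm are diatonic. But Eb (Eb–G–Bb) is foreign: the diatonic iv on degree 4 is Ebm, whereas Eb comes from Bb major. It is labeled IV.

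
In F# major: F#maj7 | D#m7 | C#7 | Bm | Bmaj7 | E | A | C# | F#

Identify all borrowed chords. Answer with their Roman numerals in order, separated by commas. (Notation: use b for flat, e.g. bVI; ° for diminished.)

In F# major the diatonic chords are F#, G#m, A#m, B, C#, D#m, E#dim. F#maj7, D#m7, C#7, Bmaj7, C# and F# are all diatonic. Bm (B–D–F#) doesn't fit — on degree 4 F# major would have B (IV). Bm is the degree-4 chord of F# minor, so it is the borrowed iv. E (E–G#–B) is not: scale degree 7 in F# major carries E#dim (vii°). In F# minor the chord on that degree is E, so here it functions as bVII, borrowed from the parallel minor. A (A–C#–E) is not: scale degree 3 in F# major carries A#m (iii). In F# minor the chord on that degree is A, so here it functions as bIII, borrowed from the parallel minor.

iv, bVII, bIII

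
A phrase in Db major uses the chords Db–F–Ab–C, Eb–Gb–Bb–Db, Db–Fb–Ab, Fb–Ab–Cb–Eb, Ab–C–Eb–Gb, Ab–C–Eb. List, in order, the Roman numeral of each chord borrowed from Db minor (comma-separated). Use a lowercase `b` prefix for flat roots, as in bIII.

i, bIIImaj7

In Db major the diatonic chords are Db, Ebm, Fm, Gb, Ab, Bbm, Cdim. Db–F–Ab–C = Dbmaj7, Eb–Gb–Bb–Db = Ebm7, Ab–C–Eb–Gb = Ab7 and Ab–C–Eb = Ab are all diatonic. Db–Fb–Ab doesn't fit — on degree 1 Db major would have Db (I). Dbm is the degree-1 chord of Db minor, so it is the borrowed i. Fb–Ab–Cb–Eb doesn't fit — on degree 3 Db major would have Fm (iii). Fbmaj7 is the degree-3 chord of Db minor, so it is the borrowed bIIImaj7.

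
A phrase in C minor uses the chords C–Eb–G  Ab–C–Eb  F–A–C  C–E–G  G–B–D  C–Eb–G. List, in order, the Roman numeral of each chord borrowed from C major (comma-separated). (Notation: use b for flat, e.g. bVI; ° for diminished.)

The diatonic triads in C minor (with V from harmonic minor) are Cm, Ddim, Eb, Fm, G, Ab, Bb. C–Eb–G = Cm, Ab–C–Eb = Ab and G–B–D = G are all diatonic. F–A–C is not: scale degree 4 in C minor carries Fm (iv). In C major the chord on that degree is F, so here it functions as IV, borrowed from the parallel major. But C–E–G is foreign: the diatonic i on degree 1 is Cm, whereas C comes from C major. It is labeled I.

IV, I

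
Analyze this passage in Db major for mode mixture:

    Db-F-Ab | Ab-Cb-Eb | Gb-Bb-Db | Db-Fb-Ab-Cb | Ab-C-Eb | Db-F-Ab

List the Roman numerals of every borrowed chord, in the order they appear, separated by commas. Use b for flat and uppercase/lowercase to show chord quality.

v, i7

Db major has the diatonic set Db, Ebm, Fm, Gb, Ab, Bbm, Cdim. Db–F–Ab = Db, Gb–Bb–Db = Gb and Ab–C–Eb = Ab are all diatonic. Ab–Cb–Eb is not: scale degree 5 in Db major carries Ab (V). In Db minor the chord on that degree is Abm, so here it functions as v, borrowed from the parallel minor. Db–Fb–Ab–Cb doesn't fit — on degree 1 Db major would have Db (I). Dbm7 is the degree-1 chord of Db minor, so it is the borrowed i7.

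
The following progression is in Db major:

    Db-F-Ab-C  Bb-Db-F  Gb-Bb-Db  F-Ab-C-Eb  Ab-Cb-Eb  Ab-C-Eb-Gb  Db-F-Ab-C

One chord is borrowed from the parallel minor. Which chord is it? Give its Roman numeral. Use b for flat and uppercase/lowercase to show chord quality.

v

The diatonic triads in Db major are Db, Ebm, Fm, Gb, Ab, Bbm, Cdim. Db–F–Ab–C = Dbmaj7, Bb–Db–F = Bbm, Gb–Bb–Db = Gb, F–Ab–C–Eb = Fm7 and Ab–C–Eb–Gb = Ab7 are all diatonic. Ab–Cb–Eb is not: scale degree 5 in Db major carries Ab (V). In Db minor the chord on that degree is Abm, so here it functions as v, borrowed from the parallel minor.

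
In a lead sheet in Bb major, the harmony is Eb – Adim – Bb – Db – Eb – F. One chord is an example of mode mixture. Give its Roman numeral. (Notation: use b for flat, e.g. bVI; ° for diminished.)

The diatonic triads in Bb major are Bb, Cm, Dm, Eb, F, Gm, Adim. Eb, Adim, Bb and F all belong to that set. Db (Db–F–Ab) is not: scale degree 3 in Bb major carries Dm (iii). In Bb minor the chord on that degree is Db, so here it functions as bIII, borrowed from the parallel minor.

bIII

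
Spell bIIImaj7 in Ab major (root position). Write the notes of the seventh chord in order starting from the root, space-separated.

Cb Eb Gb Bb

bIIImaj7 is built on the lowered scale degree 3. In Ab major degree 3 is C; lowered it becomes Cb. In Ab minor the chord on Cb is Cb–Eb–Gb–Bb.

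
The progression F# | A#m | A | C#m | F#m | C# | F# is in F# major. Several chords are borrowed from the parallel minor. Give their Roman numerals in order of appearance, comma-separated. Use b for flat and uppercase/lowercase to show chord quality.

F# major has the diatonic set F#, G#m, A#m, B, C#, D#m, E#dim. F#, A#m and C# are all diatonic. A (A–C#–E) doesn't fit — on degree 3 F# major would have A#m (iii). A is the degree-3 chord of F# minor, so it is the borrowed bIII. But C#m (C#–E–G#) is foreign: the diatonic V on degree 5 is C#, whereas C#m comes from F# minor. It is labeled v. F#m (F#–A–C#) doesn't fit — on degree 1 F# major would have F# (I). F#m is the degree-1 chord of F# minor, so it is the borrowed i.

bIII, v, i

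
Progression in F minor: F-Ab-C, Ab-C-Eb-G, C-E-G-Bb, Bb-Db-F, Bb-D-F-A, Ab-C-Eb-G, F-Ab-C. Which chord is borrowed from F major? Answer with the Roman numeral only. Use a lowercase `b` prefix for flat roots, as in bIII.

In F minor (with V from harmonic minor) the diatonic chords are Fm, Gdim, Ab, Bbm, C, Db, Eb. Of the given chords, F–Ab–C = Fm, Ab–C–Eb–G = Abmaj7, C–E–G–Bb = C7 and Bb–Db–F = Bbm are diatonic. Bb–D–F–A doesn't fit — on degree 4 F minor would have Bbm (iv). Bbmaj7 is the degree-4 chord of F major, so it is the borrowed IVmaj7.

IVmaj7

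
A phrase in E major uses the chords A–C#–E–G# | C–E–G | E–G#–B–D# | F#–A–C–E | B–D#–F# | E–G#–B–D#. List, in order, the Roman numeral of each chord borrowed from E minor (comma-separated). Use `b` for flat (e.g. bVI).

bVI, iiø7

E major has the diatonic set E, F#m, G#m, A, B, C#m, D#dim. Of the given chords, A–C#–E–G# = Amaj7, E–G#–B–D# = Emaj7 and B–D#–F# = B are diatonic. But C–E–G is foreign: the diatonic vi on degree 6 is C#m, whereas C comes from E minor. It is labeled bVI. F#–A–C–E doesn't fit — on degree 2 E major would have F#m (ii). F#m7b5 is the degree-2 chord of E minor, so it is the borrowed iiø7.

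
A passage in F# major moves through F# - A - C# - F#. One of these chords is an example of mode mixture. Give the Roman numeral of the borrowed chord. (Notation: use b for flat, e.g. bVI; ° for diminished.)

bIII

The diatonic triads in F# major are F#, G#m, A#m, B, C#, D#m, E#dim. F# and C# both belong to that set. A (A–C#–E) is not: scale degree 3 in F# major carries A#m (iii). In F# minor the chord on that degree is A, so here it functions as bIII, borrowed from the parallel minor.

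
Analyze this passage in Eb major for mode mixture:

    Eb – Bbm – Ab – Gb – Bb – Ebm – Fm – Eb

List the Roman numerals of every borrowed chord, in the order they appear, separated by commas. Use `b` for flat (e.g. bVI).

v, bIII, i

Eb major has the diatonic set Eb, Fm, Gm, Ab, Bb, Cm, Ddim. Of the given chords, Eb, Ab, Bb and Fm are diatonic. Bbm (Bb–Db–F) doesn't fit — on degree 5 Eb major would have Bb (V). Bbm is the degree-5 chord of Eb minor, so it is the borrowed v. But Gb (Gb–Bb–Db) is foreign: the diatonic iii on degree 3 is Gm, whereas Gb comes from Eb minor. It is labeled bIII. Ebm (Eb–Gb–Bb) is not: scale degree 1 in Eb major carries Eb (I). In Eb minor the chord on that degree is Ebm, so here it functions as i, borrowed from the parallel minor.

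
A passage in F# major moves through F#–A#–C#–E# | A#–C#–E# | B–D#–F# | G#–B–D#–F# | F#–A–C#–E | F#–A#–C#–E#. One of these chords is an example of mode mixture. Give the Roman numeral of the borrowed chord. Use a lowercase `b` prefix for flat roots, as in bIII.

F# major has the diatonic set F#, G#m, A#m, B, C#, D#m, E#dim. F#–A#–C#–E# = F#maj7, A#–C#–E# = A#m, B–D#–F# = B and G#–B–D#–F# = G#m7 are all diatonic. F#–A–C#–E is not: scale degree 1 in F# major carries F# (I). In F# minor the chord on that degree is F#m7, so here it functions as i7, borrowed from the parallel minor.

i7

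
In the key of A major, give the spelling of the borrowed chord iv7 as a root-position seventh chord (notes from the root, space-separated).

D F A C

The root, D, is scale degree 4 — the same note in A major and A minor; only the chord quality changes. Building the minor-seventh chord from the parallel minor on D: D–F–A–C.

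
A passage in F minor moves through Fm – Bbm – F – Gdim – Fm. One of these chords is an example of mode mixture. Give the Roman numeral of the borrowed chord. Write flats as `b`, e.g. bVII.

The diatonic triads in F minor (with V from harmonic minor) are Fm, Gdim, Ab, Bbm, C, Db, Eb. Fm, Bbm and Gdim are all diatonic. F (F–A–C) is not: scale degree 1 in F minor carries Fm (i). In F major the chord on that degree is F, so here it functions as I, borrowed from the parallel major.

I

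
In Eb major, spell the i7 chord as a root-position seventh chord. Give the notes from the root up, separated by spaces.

i7 is built on scale degree 1, which is Eb in both Eb major and its parallel. In Eb minor the chord on Eb is Eb–Gb–Bb–Db.

Eb Gb Bb Db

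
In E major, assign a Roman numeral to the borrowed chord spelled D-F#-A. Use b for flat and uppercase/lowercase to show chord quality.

The root D is the lowered 7th scale degree — diatonically E major has D# there. Diatonically E major has D#dim (vii°) on that degree; D–F#–A is instead the major chord native to E minor, so it takes the label bVII.

bVII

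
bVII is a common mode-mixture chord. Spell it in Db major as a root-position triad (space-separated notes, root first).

Cb Eb Gb

bVII is built on the lowered scale degree 7. In Db major degree 7 is C; lowered it becomes Cb. Building the major chord from the parallel minor on Cb: Cb–Eb–Gb.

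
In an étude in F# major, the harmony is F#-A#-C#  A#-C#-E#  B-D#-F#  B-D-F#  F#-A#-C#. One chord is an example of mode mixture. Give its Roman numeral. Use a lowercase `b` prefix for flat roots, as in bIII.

F# major has the diatonic set F#, G#m, A#m, B, C#, D#m, E#dim. F#–A#–C# = F#, A#–C#–E# = A#m and B–D#–F# = B all belong to that set. But B–D–F# is foreign: the diatonic IV on degree 4 is B, whereas Bm comes from F# minor. It is labeled iv.

iv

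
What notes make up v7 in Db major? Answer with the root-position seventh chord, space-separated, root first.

Ab Cb Eb Gb

v7 is built on scale degree 5, which is Ab in both Db major and its parallel. In Db minor the chord on Ab is Ab–Cb–Eb–Gb.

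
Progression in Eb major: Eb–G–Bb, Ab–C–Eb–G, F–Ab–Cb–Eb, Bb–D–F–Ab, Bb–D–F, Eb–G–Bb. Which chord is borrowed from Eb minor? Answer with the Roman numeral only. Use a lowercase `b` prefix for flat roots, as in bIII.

In Eb major the diatonic chords are Eb, Fm, Gm, Ab, Bb, Cm, Ddim. Eb–G–Bb = Eb, Ab–C–Eb–G = Abmaj7, Bb–D–F–Ab = Bb7 and Bb–D–F = Bb all belong to that set. F–Ab–Cb–Eb is not: scale degree 2 in Eb major carries Fm (ii). In Eb minor the chord on that degree is Fm7b5, so here it functions as iiø7, borrowed from the parallel minor.

iiø7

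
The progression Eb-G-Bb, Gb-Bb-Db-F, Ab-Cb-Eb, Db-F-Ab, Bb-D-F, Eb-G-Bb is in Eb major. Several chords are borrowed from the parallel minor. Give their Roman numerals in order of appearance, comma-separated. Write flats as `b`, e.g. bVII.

bIIImaj7, iv, bVII

In Eb major the diatonic chords are Eb, Fm, Gm, Ab, Bb, Cm, Ddim. Eb–G–Bb = Eb and Bb–D–F = Bb both belong to that set. But Gb–Bb–Db–F is foreign: the diatonic iii on degree 3 is Gm, whereas Gbmaj7 comes from Eb minor. It is labeled bIIImaj7. Ab–Cb–Eb is not: scale degree 4 in Eb major carries Ab (IV). In Eb minor the chord on that degree is Abm, so here it functions as iv, borrowed from the parallel minor. But Db–F–Ab is foreign: the diatonic vii° on degree 7 is Ddim, whereas Db comes from Eb minor. It is labeled bVII.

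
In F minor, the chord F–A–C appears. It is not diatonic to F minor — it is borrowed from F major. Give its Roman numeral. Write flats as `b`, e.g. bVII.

F is scale degree 1 in F minor. F–A–C is a major chord — the form found in F major, not the diatonic i (Fm). Borrowed into F minor it is written I.

I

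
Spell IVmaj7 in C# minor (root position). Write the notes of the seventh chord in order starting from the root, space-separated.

IVmaj7 is built on scale degree 4, which is F# in both C# minor and its parallel. In C# major the chord on F# is F#–A#–C#–E#.

F# A# C# E#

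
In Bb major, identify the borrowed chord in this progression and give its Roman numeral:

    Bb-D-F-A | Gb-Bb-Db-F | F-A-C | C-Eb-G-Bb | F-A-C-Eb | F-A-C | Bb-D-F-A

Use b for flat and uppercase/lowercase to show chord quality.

In Bb major the diatonic chords are Bb, Cm, Dm, Eb, F, Gm, Adim. Bb–D–F–A = Bbmaj7, F–A–C = F, C–Eb–G–Bb = Cm7 and F–A–C–Eb = F7 are all diatonic. But Gb–Bb–Db–F is foreign: the diatonic vi on degree 6 is Gm, whereas Gbmaj7 comes from Bb minor. It is labeled bVImaj7.

bVImaj7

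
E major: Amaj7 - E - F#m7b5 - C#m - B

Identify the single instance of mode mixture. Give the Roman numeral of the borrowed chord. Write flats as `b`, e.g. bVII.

E major has the diatonic set E, F#m, G#m, A, B, C#m, D#dim. Amaj7, E, C#m and B are all diatonic. F#m7b5 (F#–A–C–E) doesn't fit — on degree 2 E major would have F#m (ii). F#m7b5 is the degree-2 chord of E minor, so it is the borrowed iiø7.

iiø7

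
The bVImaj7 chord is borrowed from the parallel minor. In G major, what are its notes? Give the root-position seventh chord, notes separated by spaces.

The root of bVImaj7 is the lowered 6th degree: E becomes Eb. In G minor the chord on Eb is Eb–G–Bb–D.

Eb G Bb D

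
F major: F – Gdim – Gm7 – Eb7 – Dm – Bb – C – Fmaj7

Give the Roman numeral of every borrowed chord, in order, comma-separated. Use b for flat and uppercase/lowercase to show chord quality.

ii°, bVII7

The diatonic triads in F major are F, Gm, Am, Bb, C, Dm, Edim. F, Gm7, Dm, Bb, C and Fmaj7 are all diatonic. But Gdim (G–Bb–Db) is foreign: the diatonic ii on degree 2 is Gm, whereas Gdim comes from F minor. It is labeled ii°. Eb7 (Eb–G–Bb–Db) is not: scale degree 7 in F major carries Edim (vii°). In F minor the chord on that degree is Eb7, so here it functions as bVII7, borrowed from the parallel minor.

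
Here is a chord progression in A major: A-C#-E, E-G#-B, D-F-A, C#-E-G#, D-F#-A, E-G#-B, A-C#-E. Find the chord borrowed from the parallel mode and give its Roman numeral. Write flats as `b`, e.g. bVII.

In A major the diatonic chords are A, Bm, C#m, D, E, F#m, G#dim. A–C#–E = A, E–G#–B = E, C#–E–G# = C#m and D–F#–A = D all belong to that set. D–F–A is not: scale degree 4 in A major carries D (IV). In A minor the chord on that degree is Dm, so here it functions as iv, borrowed from the parallel minor.

iv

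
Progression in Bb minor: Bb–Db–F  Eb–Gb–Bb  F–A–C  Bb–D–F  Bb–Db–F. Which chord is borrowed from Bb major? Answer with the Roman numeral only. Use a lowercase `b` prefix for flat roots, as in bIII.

I

In Bb minor (with V from harmonic minor) the diatonic chords are Bbm, Cdim, Db, Ebm, F, Gb, Ab. Bb–Db–F = Bbm, Eb–Gb–Bb = Ebm and F–A–C = F all belong to that set. Bb–D–F doesn't fit — on degree 1 Bb minor would have Bbm (i). Bb is the degree-1 chord of Bb major, so it is the borrowed I.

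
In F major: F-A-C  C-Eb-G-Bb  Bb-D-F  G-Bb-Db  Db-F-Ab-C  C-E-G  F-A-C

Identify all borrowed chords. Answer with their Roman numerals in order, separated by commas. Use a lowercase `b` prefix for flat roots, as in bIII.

v7, ii°, bVImaj7

In F major the diatonic chords are F, Gm, Am, Bb, C, Dm, Edim. F–A–C = F, Bb–D–F = Bb and C–E–G = C all belong to that set. But C–Eb–G–Bb is foreign: the diatonic V on degree 5 is C, whereas Cm7 comes from F minor. It is labeled v7. But G–Bb–Db is foreign: the diatonic ii on degree 2 is Gm, whereas Gdim comes from F minor. It is labeled ii°. Db–F–Ab–C is not: scale degree 6 in F major carries Dm (vi). In F minor the chord on that degree is Dbmaj7, so here it functions as bVImaj7, borrowed from the parallel minor.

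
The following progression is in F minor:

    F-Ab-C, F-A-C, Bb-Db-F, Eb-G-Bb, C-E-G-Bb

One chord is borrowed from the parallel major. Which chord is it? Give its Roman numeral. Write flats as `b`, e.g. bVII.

I

In F minor (with V from harmonic minor) the diatonic chords are Fm, Gdim, Ab, Bbm, C, Db, Eb. F–Ab–C = Fm, Bb–Db–F = Bbm, Eb–G–Bb = Eb and C–E–G–Bb = C7 are all diatonic. But F–A–C is foreign: the diatonic i on degree 1 is Fm, whereas F comes from F major. It is labeled I.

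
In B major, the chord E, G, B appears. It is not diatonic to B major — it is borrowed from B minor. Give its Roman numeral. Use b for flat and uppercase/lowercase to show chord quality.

iv

The root E is the diatonic 4th degree of B major; the borrowing shows in the chord quality. The diatonic chord on degree 4 would be E (IV), but E–G–B is the minor chord from B minor. As a borrowed chord it is labeled iv.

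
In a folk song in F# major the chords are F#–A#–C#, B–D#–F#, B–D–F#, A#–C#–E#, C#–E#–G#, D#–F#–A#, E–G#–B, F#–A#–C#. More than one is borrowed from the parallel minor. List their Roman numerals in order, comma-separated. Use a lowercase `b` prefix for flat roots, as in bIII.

The diatonic triads in F# major are F#, G#m, A#m, B, C#, D#m, E#dim. F#–A#–C# = F#, B–D#–F# = B, A#–C#–E# = A#m, C#–E#–G# = C# and D#–F#–A# = D#m are all diatonic. But B–D–F# is foreign: the diatonic IV on degree 4 is B, whereas Bm comes from F# minor. It is labeled iv. E–G#–B is not: scale degree 7 in F# major carries E#dim (vii°). In F# minor the chord on that degree is E, so here it functions as bVII, borrowed from the parallel minor.

iv, bVII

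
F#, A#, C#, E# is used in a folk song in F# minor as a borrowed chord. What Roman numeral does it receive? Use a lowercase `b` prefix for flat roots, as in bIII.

Imaj7

The root F# is the diatonic 1st degree of F# minor; the borrowing shows in the chord quality. Diatonically F# minor has F#m (i) on that degree; F#–A#–C#–E# is instead the major-seventh chord native to F# major, so it takes the label Imaj7.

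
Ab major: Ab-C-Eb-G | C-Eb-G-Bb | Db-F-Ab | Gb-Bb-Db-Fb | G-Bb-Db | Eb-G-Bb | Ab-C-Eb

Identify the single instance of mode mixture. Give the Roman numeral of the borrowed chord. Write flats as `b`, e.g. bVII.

Ab major has the diatonic set Ab, Bbm, Cm, Db, Eb, Fm, Gdim. Ab–C–Eb–G = Abmaj7, C–Eb–G–Bb = Cm7, Db–F–Ab = Db, G–Bb–Db = Gdim, Eb–G–Bb = Eb and Ab–C–Eb = Ab all belong to that set. Gb–Bb–Db–Fb doesn't fit — on degree 7 Ab major would have Gdim (vii°). Gb7 is the degree-7 chord of Ab minor, so it is the borrowed bVII7.

bVII7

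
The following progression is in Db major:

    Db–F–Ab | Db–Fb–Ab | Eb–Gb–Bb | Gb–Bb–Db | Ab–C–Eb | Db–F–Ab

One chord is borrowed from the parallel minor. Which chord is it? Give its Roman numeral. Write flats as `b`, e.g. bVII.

The diatonic triads in Db major are Db, Ebm, Fm, Gb, Ab, Bbm, Cdim. Of the given chords, Db–F–Ab = Db, Eb–Gb–Bb = Ebm, Gb–Bb–Db = Gb and Ab–C–Eb = Ab are diatonic. Db–Fb–Ab doesn't fit — on degree 1 Db major would have Db (I). Dbm is the degree-1 chord of Db minor, so it is the borrowed i.

i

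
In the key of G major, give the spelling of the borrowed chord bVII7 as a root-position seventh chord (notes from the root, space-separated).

F A C Eb

The root of bVII7 is the lowered 7th degree: F# becomes F. Stacking thirds in G minor on F gives F–A–C–Eb.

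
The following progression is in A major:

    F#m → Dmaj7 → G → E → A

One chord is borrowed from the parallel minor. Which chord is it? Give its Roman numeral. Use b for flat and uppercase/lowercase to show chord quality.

bVII

In A major the diatonic chords are A, Bm, C#m, D, E, F#m, G#dim. Of the given chords, F#m, Dmaj7, E and A are diatonic. But G (G–B–D) is foreign: the diatonic vii° on degree 7 is G#dim, whereas G comes from A minor. It is labeled bVII.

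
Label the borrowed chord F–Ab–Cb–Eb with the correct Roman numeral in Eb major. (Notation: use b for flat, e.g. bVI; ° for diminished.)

F is scale degree 2 in Eb major. F–Ab–Cb–Eb is a half-diminished-seventh chord — the form found in Eb minor, not the diatonic ii (Fm). Borrowed into Eb major it is written iiø7.

iiø7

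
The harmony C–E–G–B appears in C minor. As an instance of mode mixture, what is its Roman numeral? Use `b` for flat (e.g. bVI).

C is scale degree 1 in C minor. Diatonically C minor has Cm (i) on that degree; C–E–G–B is instead the major-seventh chord native to C major, so it takes the label Imaj7.

Imaj7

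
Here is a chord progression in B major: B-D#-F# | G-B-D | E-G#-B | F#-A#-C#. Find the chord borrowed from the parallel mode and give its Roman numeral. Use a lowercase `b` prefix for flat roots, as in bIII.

In B major the diatonic chords are B, C#m, D#m, E, F#, G#m, A#dim. B–D#–F# = B, E–G#–B = E and F#–A#–C# = F# are all diatonic. G–B–D doesn't fit — on degree 6 B major would have G#m (vi). G is the degree-6 chord of B minor, so it is the borrowed bVI.

bVI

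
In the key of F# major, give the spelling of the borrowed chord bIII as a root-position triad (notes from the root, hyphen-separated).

Scale degree 3 in F# major is A#. bIII uses the lowered form, A, taken from F# minor. Stacking thirds in F# minor on A gives A–C#–E.

A-C#-E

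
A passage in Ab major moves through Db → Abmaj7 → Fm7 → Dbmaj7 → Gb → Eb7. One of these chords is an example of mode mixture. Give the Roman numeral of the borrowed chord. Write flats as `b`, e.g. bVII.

In Ab major the diatonic chords are Ab, Bbm, Cm, Db, Eb, Fm, Gdim. Db, Abmaj7, Fm7, Dbmaj7 and Eb7 are all diatonic. But Gb (Gb–Bb–Db) is foreign: the diatonic vii° on degree 7 is Gdim, whereas Gb comes from Ab minor. It is labeled bVII.

bVII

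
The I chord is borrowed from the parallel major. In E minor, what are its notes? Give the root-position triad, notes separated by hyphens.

The root, E, is scale degree 1 — the same note in E minor and E major; only the chord quality changes. Building the major chord from the parallel major on E: E–G#–B.

E-G#-B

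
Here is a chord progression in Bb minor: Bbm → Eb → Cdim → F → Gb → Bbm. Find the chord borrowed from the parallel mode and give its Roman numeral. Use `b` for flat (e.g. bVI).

In Bb minor (with V from harmonic minor) the diatonic chords are Bbm, Cdim, Db, Ebm, F, Gb, Ab. Bbm, Cdim, F and Gb all belong to that set. Eb (Eb–G–Bb) is not: scale degree 4 in Bb minor carries Ebm (iv). In Bb major the chord on that degree is Eb, so here it functions as IV, borrowed from the parallel major.

IV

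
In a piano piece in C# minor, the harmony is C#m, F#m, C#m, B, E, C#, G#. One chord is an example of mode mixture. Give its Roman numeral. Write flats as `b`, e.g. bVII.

I

The diatonic triads in C# minor (with V from harmonic minor) are C#m, D#dim, E, F#m, G#, A, B. C#m, F#m, B, E and G# are all diatonic. C# (C#–E#–G#) is not: scale degree 1 in C# minor carries C#m (i). In C# major the chord on that degree is C#, so here it functions as I, borrowed from the parallel major.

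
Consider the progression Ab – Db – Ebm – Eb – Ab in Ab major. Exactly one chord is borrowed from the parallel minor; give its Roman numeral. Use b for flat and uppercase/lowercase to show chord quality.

v

In Ab major the diatonic chords are Ab, Bbm, Cm, Db, Eb, Fm, Gdim. Of the given chords, Ab, Db and Eb are diatonic. Ebm (Eb–Gb–Bb) doesn't fit — on degree 5 Ab major would have Eb (V). Ebm is the degree-5 chord of Ab minor, so it is the borrowed v.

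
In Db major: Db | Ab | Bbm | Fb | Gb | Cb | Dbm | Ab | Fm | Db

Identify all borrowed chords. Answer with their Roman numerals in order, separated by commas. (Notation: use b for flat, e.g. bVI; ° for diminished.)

bIII, bVII, i

In Db major the diatonic chords are Db, Ebm, Fm, Gb, Ab, Bbm, Cdim. Db, Ab, Bbm, Gb and Fm all belong to that set. But Fb (Fb–Ab–Cb) is foreign: the diatonic iii on degree 3 is Fm, whereas Fb comes from Db minor. It is labeled bIII. But Cb (Cb–Eb–Gb) is foreign: the diatonic vii° on degree 7 is Cdim, whereas Cb comes from Db minor. It is labeled bVII. But Dbm (Db–Fb–Ab) is foreign: the diatonic I on degree 1 is Db, whereas Dbm comes from Db minor. It is labeled i.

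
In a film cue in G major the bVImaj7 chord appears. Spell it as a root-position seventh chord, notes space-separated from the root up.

The root of bVImaj7 is the lowered 6th degree: E becomes Eb. Building the major-seventh chord from the parallel minor on Eb: Eb–G–Bb–D.

Eb G Bb D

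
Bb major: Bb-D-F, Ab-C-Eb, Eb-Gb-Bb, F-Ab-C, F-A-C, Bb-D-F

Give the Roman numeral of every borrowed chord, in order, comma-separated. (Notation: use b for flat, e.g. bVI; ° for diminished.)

bVII, iv, v

The diatonic triads in Bb major are Bb, Cm, Dm, Eb, F, Gm, Adim. Bb–D–F = Bb and F–A–C = F both belong to that set. But Ab–C–Eb is foreign: the diatonic vii° on degree 7 is Adim, whereas Ab comes from Bb minor. It is labeled bVII. Eb–Gb–Bb doesn't fit — on degree 4 Bb major would have Eb (IV). Ebm is the degree-4 chord of Bb minor, so it is the borrowed iv. But F–Ab–C is foreign: the diatonic V on degree 5 is F, whereas Fm comes from Bb minor. It is labeled v.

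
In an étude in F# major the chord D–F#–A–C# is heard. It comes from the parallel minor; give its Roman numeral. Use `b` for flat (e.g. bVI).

The root D is the lowered 6th scale degree — diatonically F# major has D# there. The diatonic chord on degree 6 would be D#m (vi), but D–F#–A–C# is the major-seventh chord from F# minor. As a borrowed chord it is labeled bVImaj7.

bVImaj7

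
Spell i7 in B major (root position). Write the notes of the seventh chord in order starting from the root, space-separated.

B D F# A

i7 is built on scale degree 1, which is B in both B major and its parallel. Stacking thirds in B minor on B gives B–D–F#–A.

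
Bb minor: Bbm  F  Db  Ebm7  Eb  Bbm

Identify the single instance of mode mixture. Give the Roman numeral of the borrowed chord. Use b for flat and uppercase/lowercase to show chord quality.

Bb minor has the diatonic set Bbm, Cdim, Db, Ebm, F, Gb, Ab (with V from harmonic minor). Bbm, F, Db and Ebm7 all belong to that set. Eb (Eb–G–Bb) is not: scale degree 4 in Bb minor carries Ebm (iv). In Bb major the chord on that degree is Eb, so here it functions as IV, borrowed from the parallel major.

IV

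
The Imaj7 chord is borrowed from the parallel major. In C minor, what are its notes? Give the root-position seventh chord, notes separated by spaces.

C E G B

The root, C, is scale degree 1 — the same note in C minor and C major; only the chord quality changes. In C major the chord on C is C–E–G–B.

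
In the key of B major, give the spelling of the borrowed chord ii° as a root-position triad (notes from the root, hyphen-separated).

The root, C#, is scale degree 2 — the same note in B major and B minor; only the chord quality changes. In B minor the chord on C# is C#–E–G.

C#-E-G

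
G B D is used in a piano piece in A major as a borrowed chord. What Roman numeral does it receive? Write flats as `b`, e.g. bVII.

The root G is the lowered 7th scale degree — diatonically A major has G# there. The diatonic chord on degree 7 would be G#dim (vii°), but G–B–D is the major chord from A minor. As a borrowed chord it is labeled bVII.

bVII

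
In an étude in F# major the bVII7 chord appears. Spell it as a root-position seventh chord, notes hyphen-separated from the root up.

The root of bVII7 is the lowered 7th degree: E# becomes E. Stacking thirds in F# minor on E gives E–G#–B–D.

E-G#-B-D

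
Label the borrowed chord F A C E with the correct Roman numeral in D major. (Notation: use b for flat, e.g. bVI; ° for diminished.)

bIIImaj7

The root F is the lowered 3rd scale degree — diatonically D major has F# there. Diatonically D major has F#m (iii) on that degree; F–A–C–E is instead the major-seventh chord native to D minor, so it takes the label bIIImaj7.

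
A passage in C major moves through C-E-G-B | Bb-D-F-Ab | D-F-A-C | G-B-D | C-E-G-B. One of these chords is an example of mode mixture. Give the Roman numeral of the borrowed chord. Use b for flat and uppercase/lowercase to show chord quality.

bVII7

C major has the diatonic set C, Dm, Em, F, G, Am, Bdim. C–E–G–B = Cmaj7, D–F–A–C = Dm7 and G–B–D = G are all diatonic. Bb–D–F–Ab doesn't fit — on degree 7 C major would have Bdim (vii°). Bb7 is the degree-7 chord of C minor, so it is the borrowed bVII7.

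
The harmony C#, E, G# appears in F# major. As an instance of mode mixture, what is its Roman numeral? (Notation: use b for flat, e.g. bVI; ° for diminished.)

v

The root C# is the diatonic 5th degree of F# major; the borrowing shows in the chord quality. Diatonically F# major has C# (V) on that degree; C#–E–G# is instead the minor chord native to F# minor, so it takes the label v.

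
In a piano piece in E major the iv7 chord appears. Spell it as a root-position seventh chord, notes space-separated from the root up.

The root, A, is scale degree 4 — the same note in E major and E minor; only the chord quality changes. Stacking thirds in E minor on A gives A–C–E–G.

A C E G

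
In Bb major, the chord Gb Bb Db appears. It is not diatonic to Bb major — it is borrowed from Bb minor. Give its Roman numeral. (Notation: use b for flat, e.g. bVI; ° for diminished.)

In Bb major scale degree 6 is G; Gb is its lowered form, from Bb minor. Gb–Bb–Db is a major chord — the form found in Bb minor, not the diatonic vi (Gm). Borrowed into Bb major it is written bVI.

bVI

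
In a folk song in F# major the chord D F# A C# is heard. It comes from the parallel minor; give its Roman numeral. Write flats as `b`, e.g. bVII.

bVImaj7

In F# major scale degree 6 is D#; D is its lowered form, from F# minor. D–F#–A–C# is a major-seventh chord — the form found in F# minor, not the diatonic vi (D#m). Borrowed into F# major it is written bVImaj7.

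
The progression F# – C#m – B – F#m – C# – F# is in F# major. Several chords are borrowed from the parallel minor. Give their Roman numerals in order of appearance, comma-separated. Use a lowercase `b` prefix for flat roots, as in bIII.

In F# major the diatonic chords are F#, G#m, A#m, B, C#, D#m, E#dim. Of the given chords, F#, B and C# are diatonic. C#m (C#–E–G#) is not: scale degree 5 in F# major carries C# (V). In F# minor the chord on that degree is C#m, so here it functions as v, borrowed from the parallel minor. F#m (F#–A–C#) doesn't fit — on degree 1 F# major would have F# (I). F#m is the degree-1 chord of F# minor, so it is the borrowed i.

v, i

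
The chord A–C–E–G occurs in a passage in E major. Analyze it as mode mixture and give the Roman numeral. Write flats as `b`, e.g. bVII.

iv7

A is scale degree 4 in E major. The diatonic chord on degree 4 would be A (IV), but A–C–E–G is the minor-seventh chord from E minor. As a borrowed chord it is labeled iv7.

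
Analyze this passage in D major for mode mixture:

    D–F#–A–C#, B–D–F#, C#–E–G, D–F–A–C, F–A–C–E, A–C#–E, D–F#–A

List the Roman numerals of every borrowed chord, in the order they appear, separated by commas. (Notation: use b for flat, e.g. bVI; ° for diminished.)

i7, bIIImaj7

The diatonic triads in D major are D, Em, F#m, G, A, Bm, C#dim. D–F#–A–C# = Dmaj7, B–D–F# = Bm, C#–E–G = C#dim, A–C#–E = A and D–F#–A = D are all diatonic. D–F–A–C doesn't fit — on degree 1 D major would have D (I). Dm7 is the degree-1 chord of D minor, so it is the borrowed i7. F–A–C–E is not: scale degree 3 in D major carries F#m (iii). In D minor the chord on that degree is Fmaj7, so here it functions as bIIImaj7, borrowed from the parallel minor.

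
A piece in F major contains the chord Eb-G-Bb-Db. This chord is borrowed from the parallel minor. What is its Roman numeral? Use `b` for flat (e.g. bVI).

bVII7

The root Eb is the lowered 7th scale degree — diatonically F major has E there. Eb–G–Bb–Db is a dominant-seventh chord — the form found in F minor, not the diatonic vii° (Edim). Borrowed into F major it is written bVII7.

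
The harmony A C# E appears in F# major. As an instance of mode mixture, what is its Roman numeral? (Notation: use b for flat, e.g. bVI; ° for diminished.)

The root A is the lowered 3rd scale degree — diatonically F# major has A# there. The diatonic chord on degree 3 would be A#m (iii), but A–C#–E is the major chord from F# minor. As a borrowed chord it is labeled bIII.

bIII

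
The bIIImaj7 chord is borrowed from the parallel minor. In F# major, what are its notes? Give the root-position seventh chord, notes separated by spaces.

The root of bIIImaj7 is the lowered 3rd degree: A# becomes A. In F# minor the chord on A is A–C#–E–G#.

A C# E G#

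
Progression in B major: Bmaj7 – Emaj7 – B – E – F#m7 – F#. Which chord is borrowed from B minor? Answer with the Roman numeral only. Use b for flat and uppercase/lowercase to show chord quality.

v7

In B major the diatonic chords are B, C#m, D#m, E, F#, G#m, A#dim. Of the given chords, Bmaj7, Emaj7, B, E and F# are diatonic. F#m7 (F#–A–C#–E) is not: scale degree 5 in B major carries F# (V). In B minor the chord on that degree is F#m7, so here it functions as v7, borrowed from the parallel minor.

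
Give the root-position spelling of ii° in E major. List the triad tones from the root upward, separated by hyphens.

F#-A-C

The root, F#, is scale degree 2 — the same note in E major and E minor; only the chord quality changes. Stacking thirds in E minor on F# gives F#–A–C.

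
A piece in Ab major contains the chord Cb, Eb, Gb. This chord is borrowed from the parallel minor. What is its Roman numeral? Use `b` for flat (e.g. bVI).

The root Cb is the lowered 3rd scale degree — diatonically Ab major has C there. The diatonic chord on degree 3 would be Cm (iii), but Cb–Eb–Gb is the major chord from Ab minor. As a borrowed chord it is labeled bIII.

bIII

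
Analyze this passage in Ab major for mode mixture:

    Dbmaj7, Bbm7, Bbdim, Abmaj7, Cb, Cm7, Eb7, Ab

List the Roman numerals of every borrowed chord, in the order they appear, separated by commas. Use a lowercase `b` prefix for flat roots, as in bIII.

ii°, bIII

In Ab major the diatonic chords are Ab, Bbm, Cm, Db, Eb, Fm, Gdim. Of the given chords, Dbmaj7, Bbm7, Abmaj7, Cm7, Eb7 and Ab are diatonic. Bbdim (Bb–Db–Fb) is not: scale degree 2 in Ab major carries Bbm (ii). In Ab minor the chord on that degree is Bbdim, so here it functions as ii°, borrowed from the parallel minor. Cb (Cb–Eb–Gb) doesn't fit — on degree 3 Ab major would have Cm (iii). Cb is the degree-3 chord of Ab minor, so it is the borrowed bIII.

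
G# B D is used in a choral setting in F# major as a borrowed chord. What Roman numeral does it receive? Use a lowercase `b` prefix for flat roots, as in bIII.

ii°

The root G# is the diatonic 2nd degree of F# major; the borrowing shows in the chord quality. G#–B–D is a diminished chord — the form found in F# minor, not the diatonic ii (G#m). Borrowed into F# major it is written ii°.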